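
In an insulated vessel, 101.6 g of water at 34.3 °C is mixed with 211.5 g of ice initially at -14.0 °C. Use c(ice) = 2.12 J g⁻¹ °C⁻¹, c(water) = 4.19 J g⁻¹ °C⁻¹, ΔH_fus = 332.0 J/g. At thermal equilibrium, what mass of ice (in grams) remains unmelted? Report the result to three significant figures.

m_ice remaining = 186 g

Heat to warm all ice to 0 °C: 211.5×2.12×14.0 = 6277.3 J
Heat released by water cooling to 0 °C: 101.6×4.19×34.3 = 14602 J
14602 J < 6277.3 + 211.5×332.0 = 76495.3 J, so not all ice melts; final T = 0 °C.
Heat left for melting: 14602 − 6277.3 = 8324.7 J
Mass melted = 8324.7 / 332.0 = 25.07 g
Ice remaining = 211.5 − 25.07 = 186.43 g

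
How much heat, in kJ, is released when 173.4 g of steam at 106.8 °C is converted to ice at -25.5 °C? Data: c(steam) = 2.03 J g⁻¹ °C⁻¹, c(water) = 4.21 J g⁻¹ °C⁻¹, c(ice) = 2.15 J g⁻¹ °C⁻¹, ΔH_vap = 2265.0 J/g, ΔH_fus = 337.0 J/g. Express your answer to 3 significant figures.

q1 (cool steam 106.8→100 °C): 173.4 × 2.03 × 6.8 = 2394 J
q2 (condense at 100 °C): 173.4 × 2265.0 = 392751 J
q3 (cool water 100→0 °C): 173.4 × 4.21 × 100.0 = 73001 J
q4 (freeze at 0 °C): 173.4 × 337.0 = 58436 J
q5 (cool ice 0→-25.5 °C): 173.4 × 2.15 × 25.5 = 9507 J
Total: 2394 + 392751 + 73001 + 58436 + 9507 = 536089 J = 536 kJ

q = 536 kJ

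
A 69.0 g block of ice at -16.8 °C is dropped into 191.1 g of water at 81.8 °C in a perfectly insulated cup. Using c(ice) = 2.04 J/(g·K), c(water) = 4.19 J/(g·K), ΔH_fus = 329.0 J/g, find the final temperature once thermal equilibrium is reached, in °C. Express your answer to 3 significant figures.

Heat to bring ice to 0 °C and melt it: q₁ = 69.0×2.04×16.8 + 69.0×329.0 = 25066 J
Heat the water can supply cooling to 0 °C: 191.1×4.19×81.8 = 65498.0 J > q₁, so all ice melts.
Energy balance: 191.1×4.19×(81.8 − T) = 25066 + 69.0×4.19×(T − 0)
800.709(81.8 − T) = 25066 + 289.11 T
65498.0 − 25066 = 1089.819 T
T = 40432.0 / 1089.819 = 37.10 °C

T_f = 37.1 °C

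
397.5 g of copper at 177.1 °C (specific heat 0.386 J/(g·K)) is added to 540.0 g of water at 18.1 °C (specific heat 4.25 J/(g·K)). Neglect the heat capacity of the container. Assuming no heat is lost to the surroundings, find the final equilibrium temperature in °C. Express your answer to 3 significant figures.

T_f = 28.1 °C

Heat lost by copper = heat gained by water.
(397.5)(0.386)(177.1 − T) = (540.0)(4.25)(T − 18.1)
153.435 (177.1 − T) = 2295 (T − 18.1)
27173 − 153.435 T = 2295 T − 41540
68713 = 2448.435 T
T = 28.06 °C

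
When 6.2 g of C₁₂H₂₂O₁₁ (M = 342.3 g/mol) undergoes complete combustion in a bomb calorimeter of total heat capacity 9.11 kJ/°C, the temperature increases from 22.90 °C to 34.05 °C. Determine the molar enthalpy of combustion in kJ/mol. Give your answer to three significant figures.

ΔH = -5610 kJ/mol

ΔT = 34.05 − 22.90 = 11.15 °C
q_cal = C_cal × ΔT = 9.11 × 11.15 = 101.5765 kJ
n = 6.2 / 342.3 = 0.01811 mol
q_rxn = −q_cal = -101.5765 kJ
ΔH = -101.5765 / 0.01811 = -5609 kJ/mol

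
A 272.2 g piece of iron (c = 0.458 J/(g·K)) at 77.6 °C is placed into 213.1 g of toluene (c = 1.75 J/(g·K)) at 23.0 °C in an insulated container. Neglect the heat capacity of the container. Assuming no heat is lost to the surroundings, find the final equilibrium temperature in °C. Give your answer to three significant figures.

Heat lost by iron = heat gained by toluene.
(272.2)(0.458)(77.6 − T) = (213.1)(1.75)(T − 23.0)
124.6676 (77.6 − T) = 372.925 (T − 23.0)
9674.2 − 124.6676 T = 372.925 T − 8577.3
18251.5 = 497.5926 T
T = 36.68 °C

T_f = 36.7 °C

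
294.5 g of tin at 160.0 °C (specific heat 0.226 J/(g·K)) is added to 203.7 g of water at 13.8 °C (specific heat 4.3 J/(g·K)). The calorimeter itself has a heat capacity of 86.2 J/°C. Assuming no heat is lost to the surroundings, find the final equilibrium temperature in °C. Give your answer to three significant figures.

T_f = 23.3 °C

Heat lost by tin = heat gained by water + calorimeter.
(294.5)(0.226)(160.0 − T) = [(203.7)(4.3) + 86.2](T − 13.8)
66.557 (160.0 − T) = 962.11 (T − 13.8)
10649 − 66.557 T = 962.11 T − 13277
23926 = 1028.667 T
T = 23.26 °C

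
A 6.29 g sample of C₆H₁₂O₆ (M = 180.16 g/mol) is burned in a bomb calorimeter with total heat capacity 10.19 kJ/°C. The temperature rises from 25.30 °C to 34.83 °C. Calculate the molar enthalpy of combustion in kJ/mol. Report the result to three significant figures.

ΔH = -2780 kJ/mol

ΔT = 34.83 − 25.30 = 9.53 °C
q_cal = C_cal × ΔT = 10.19 × 9.53 = 97.1107 kJ
n = 6.29 / 180.16 = 0.03491 mol
q_rxn = −q_cal = -97.1107 kJ
ΔH = -97.1107 / 0.03491 = -2782 kJ/mol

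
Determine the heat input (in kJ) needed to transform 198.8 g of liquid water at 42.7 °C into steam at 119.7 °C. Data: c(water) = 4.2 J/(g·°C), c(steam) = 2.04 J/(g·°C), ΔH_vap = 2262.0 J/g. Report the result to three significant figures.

q = 506 kJ

q1 (heat water 42.7→100.0 °C): 198.8 × 4.2 × 57.3 = 47843 J
q2 (vaporize at 100 °C): 198.8 × 2262.0 = 449686 J
q3 (heat steam 100.0→119.7 °C): 198.8 × 2.04 × 19.7 = 7989 J
Total: 47843 + 449686 + 7989 = 505518 J = 506 kJ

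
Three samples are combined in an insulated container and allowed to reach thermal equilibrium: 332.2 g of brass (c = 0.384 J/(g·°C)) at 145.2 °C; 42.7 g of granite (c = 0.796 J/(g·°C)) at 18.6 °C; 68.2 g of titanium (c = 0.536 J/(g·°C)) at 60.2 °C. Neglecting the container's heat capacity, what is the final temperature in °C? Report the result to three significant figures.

Σ mᵢcᵢ(T − Tᵢ) = 0  ⇒  T = Σ mᵢcᵢTᵢ / Σ mᵢcᵢ
Σ mᵢcᵢ = 332.2×0.384 + 42.7×0.796 + 68.2×0.536 = 198.1092
Σ mᵢcᵢTᵢ = 127.5648×145.2 + 33.9892×18.6 + 36.5552×60.2 = 21355
T = 21355 / 198.1092 = 107.8 °C

T_f = 108 °C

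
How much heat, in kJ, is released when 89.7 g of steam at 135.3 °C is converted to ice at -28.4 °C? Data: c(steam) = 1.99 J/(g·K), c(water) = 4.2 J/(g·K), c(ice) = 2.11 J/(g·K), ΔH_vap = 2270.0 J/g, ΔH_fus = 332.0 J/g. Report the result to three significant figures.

q = 283 kJ

q1 (cool steam 135.3→100 °C): 89.7 × 1.99 × 35.3 = 6301 J
q2 (condense at 100 °C): 89.7 × 2270.0 = 203619 J
q3 (cool water 100→0 °C): 89.7 × 4.2 × 100.0 = 37674 J
q4 (freeze at 0 °C): 89.7 × 332.0 = 29780 J
q5 (cool ice 0→-28.4 °C): 89.7 × 2.11 × 28.4 = 5375 J
Total: 6301 + 203619 + 37674 + 29780 + 5375 = 282749 J = 283 kJ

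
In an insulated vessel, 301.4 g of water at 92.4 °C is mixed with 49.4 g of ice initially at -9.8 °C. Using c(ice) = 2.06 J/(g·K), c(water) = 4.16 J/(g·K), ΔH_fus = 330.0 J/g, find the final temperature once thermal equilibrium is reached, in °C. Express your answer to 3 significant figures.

Heat to bring ice to 0 °C and melt it: q₁ = 49.4×2.06×9.8 + 49.4×330.0 = 17299 J
Heat the water can supply cooling to 0 °C: 301.4×4.16×92.4 = 115853 J > q₁, so all ice melts.
Energy balance: 301.4×4.16×(92.4 − T) = 17299 + 49.4×4.16×(T − 0)
1253.824(92.4 − T) = 17299 + 205.504 T
115853 − 17299 = 1459.328 T
T = 98554 / 1459.328 = 67.53 °C

T_f = 67.5 °C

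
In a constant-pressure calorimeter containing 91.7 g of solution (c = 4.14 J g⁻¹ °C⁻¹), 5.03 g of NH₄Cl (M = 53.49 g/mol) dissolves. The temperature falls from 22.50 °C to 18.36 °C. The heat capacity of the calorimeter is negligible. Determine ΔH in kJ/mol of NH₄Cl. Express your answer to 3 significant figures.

ΔH = 16.7 kJ/mol

|ΔT| = |18.36 − 22.50| = 4.14 °C
|q_surr| = (91.7 × 4.14) × 4.14 = 379.638 × 4.14 = 1572 J
n(NH₄Cl) = 5.03 / 53.49 = 0.09404 mol
Temperature fell, so q_rxn = +|q_surr| = 1.572 kJ
ΔH = q_rxn / n = 16.72 kJ/mol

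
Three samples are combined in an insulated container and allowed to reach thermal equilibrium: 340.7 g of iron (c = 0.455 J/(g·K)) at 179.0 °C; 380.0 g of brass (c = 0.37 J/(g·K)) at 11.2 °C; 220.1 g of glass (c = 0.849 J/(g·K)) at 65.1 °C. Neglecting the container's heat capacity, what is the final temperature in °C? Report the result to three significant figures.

Σ mᵢcᵢ(T − Tᵢ) = 0  ⇒  T = Σ mᵢcᵢTᵢ / Σ mᵢcᵢ
Σ mᵢcᵢ = 340.7×0.455 + 380.0×0.37 + 220.1×0.849 = 482.4834
Σ mᵢcᵢTᵢ = 155.0185×179.0 + 140.6×11.2 + 186.8649×65.1 = 41488
T = 41488 / 482.4834 = 85.99 °C

T_f = 86.0 °C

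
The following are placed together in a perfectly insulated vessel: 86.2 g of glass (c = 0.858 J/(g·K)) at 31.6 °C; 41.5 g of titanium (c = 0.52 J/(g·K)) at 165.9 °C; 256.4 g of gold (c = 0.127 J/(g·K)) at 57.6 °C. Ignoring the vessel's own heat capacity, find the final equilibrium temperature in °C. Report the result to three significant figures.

Σ mᵢcᵢ(T − Tᵢ) = 0  ⇒  T = Σ mᵢcᵢTᵢ / Σ mᵢcᵢ
Σ mᵢcᵢ = 86.2×0.858 + 41.5×0.52 + 256.4×0.127 = 128.1024
Σ mᵢcᵢTᵢ = 73.9596×31.6 + 21.58×165.9 + 32.5628×57.6 = 7792.9
T = 7792.9 / 128.1024 = 60.83 °C

T_f = 60.8 °C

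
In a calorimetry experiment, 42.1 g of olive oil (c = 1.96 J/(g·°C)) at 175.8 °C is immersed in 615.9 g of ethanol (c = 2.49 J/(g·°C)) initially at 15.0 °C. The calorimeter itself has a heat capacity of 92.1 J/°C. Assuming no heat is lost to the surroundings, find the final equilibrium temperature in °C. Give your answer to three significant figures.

T_f = 22.8 °C

Heat lost by olive oil = heat gained by ethanol + calorimeter.
(42.1)(1.96)(175.8 − T) = [(615.9)(2.49) + 92.1](T − 15.0)
82.516 (175.8 − T) = 1625.691 (T − 15.0)
14506 − 82.516 T = 1625.691 T − 24385
38891 = 1708.207 T
T = 22.77 °C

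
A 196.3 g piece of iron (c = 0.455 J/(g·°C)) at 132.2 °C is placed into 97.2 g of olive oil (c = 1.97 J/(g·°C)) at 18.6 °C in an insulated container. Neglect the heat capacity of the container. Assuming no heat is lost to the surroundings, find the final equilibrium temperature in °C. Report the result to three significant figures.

T_f = 54.7 °C

Heat lost by iron = heat gained by olive oil.
(196.3)(0.455)(132.2 − T) = (97.2)(1.97)(T − 18.6)
89.3165 (132.2 − T) = 191.484 (T − 18.6)
11808 − 89.3165 T = 191.484 T − 3561.6
15369.6 = 280.8005 T
T = 54.73 °C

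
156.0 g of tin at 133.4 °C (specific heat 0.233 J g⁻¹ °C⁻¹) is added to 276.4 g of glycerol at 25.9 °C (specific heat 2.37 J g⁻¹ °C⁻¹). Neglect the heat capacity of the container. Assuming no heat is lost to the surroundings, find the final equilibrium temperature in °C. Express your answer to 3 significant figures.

Heat lost by tin = heat gained by glycerol.
(156.0)(0.233)(133.4 − T) = (276.4)(2.37)(T − 25.9)
36.348 (133.4 − T) = 655.068 (T − 25.9)
4848.8 − 36.348 T = 655.068 T − 16966
21814.8 = 691.416 T
T = 31.55 °C

T_f = 31.6 °C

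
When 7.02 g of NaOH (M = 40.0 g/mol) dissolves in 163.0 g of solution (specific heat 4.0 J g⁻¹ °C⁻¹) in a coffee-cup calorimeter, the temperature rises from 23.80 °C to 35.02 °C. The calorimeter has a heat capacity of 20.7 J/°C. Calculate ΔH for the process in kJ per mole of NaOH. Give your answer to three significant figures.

ΔH = -43.0 kJ/mol

|ΔT| = |35.02 − 23.80| = 11.22 °C
|q_surr| = (163.0 × 4.0 + 20.7) × 11.22 = 672.7 × 11.22 = 7548 J
n(NaOH) = 7.02 / 40.0 = 0.1755 mol
Temperature rose, so q_rxn = −|q_surr| = -7.548 kJ
ΔH = q_rxn / n = -43.01 kJ/mol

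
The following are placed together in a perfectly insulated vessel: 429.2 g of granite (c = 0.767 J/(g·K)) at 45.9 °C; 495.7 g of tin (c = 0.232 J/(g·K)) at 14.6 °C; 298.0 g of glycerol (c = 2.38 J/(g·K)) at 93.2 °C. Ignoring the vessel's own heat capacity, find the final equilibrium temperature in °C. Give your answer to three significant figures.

T_f = 71.9 °C

Σ mᵢcᵢ(T − Tᵢ) = 0  ⇒  T = Σ mᵢcᵢTᵢ / Σ mᵢcᵢ
Σ mᵢcᵢ = 429.2×0.767 + 495.7×0.232 + 298.0×2.38 = 1153.4388
Σ mᵢcᵢTᵢ = 329.1964×45.9 + 115.0024×14.6 + 709.24×93.2 = 82890
T = 82890 / 1153.4388 = 71.86 °C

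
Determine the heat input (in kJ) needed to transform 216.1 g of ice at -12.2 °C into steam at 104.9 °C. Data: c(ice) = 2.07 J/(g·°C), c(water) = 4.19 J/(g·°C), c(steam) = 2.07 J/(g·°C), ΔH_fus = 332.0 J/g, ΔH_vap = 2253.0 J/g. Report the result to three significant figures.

q = 657 kJ

q1 (heat ice -12.2→0.0 °C): 216.1 × 2.07 × 12.2 = 5457 J
q2 (melt at 0 °C): 216.1 × 332.0 = 71745 J
q3 (heat water 0.0→100.0 °C): 216.1 × 4.19 × 100.0 = 90546 J
q4 (vaporize at 100 °C): 216.1 × 2253.0 = 486873 J
q5 (heat steam 100.0→104.9 °C): 216.1 × 2.07 × 4.9 = 2192 J
Total: 5457 + 71745 + 90546 + 486873 + 2192 = 656813 J = 657 kJ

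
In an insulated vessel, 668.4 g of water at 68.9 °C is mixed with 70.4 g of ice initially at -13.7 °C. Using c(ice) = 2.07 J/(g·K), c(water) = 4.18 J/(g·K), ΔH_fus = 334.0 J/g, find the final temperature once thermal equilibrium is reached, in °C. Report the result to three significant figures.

T_f = 54.1 °C

Heat to bring ice to 0 °C and melt it: q₁ = 70.4×2.07×13.7 + 70.4×334.0 = 25510 J
Heat the water can supply cooling to 0 °C: 668.4×4.18×68.9 = 192501 J > q₁, so all ice melts.
Energy balance: 668.4×4.18×(68.9 − T) = 25510 + 70.4×4.18×(T − 0)
2793.912(68.9 − T) = 25510 + 294.272 T
192501 − 25510 = 3088.184 T
T = 166991 / 3088.184 = 54.07 °C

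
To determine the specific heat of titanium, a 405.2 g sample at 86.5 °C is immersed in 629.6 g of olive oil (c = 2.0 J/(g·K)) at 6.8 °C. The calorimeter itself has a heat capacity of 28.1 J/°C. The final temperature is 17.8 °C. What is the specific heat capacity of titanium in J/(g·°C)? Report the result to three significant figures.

c = 0.509 J/(g·°C)

q_gained = (629.6 × 2.0 + 28.1) × (17.8 − 6.8) = 14160 J
q_lost = 405.2 × c × (86.5 − 17.8) = 27837.24 c
Set equal: c = 14160 / 27837.24 = 0.509 J/(g·°C)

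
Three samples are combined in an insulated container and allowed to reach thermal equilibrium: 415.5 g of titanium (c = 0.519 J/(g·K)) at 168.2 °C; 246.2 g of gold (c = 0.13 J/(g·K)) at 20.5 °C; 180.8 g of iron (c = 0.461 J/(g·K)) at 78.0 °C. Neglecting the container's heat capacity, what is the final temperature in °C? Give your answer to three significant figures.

T_f = 131 °C

Σ mᵢcᵢ(T − Tᵢ) = 0  ⇒  T = Σ mᵢcᵢTᵢ / Σ mᵢcᵢ
Σ mᵢcᵢ = 415.5×0.519 + 246.2×0.13 + 180.8×0.461 = 330.9993
Σ mᵢcᵢTᵢ = 215.6445×168.2 + 32.006×20.5 + 83.3488×78.0 = 43429
T = 43429 / 330.9993 = 131.2 °C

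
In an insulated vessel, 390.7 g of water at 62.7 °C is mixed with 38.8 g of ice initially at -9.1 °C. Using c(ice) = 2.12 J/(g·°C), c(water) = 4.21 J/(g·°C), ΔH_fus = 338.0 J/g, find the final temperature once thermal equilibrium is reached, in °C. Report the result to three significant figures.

T_f = 49.4 °C

Heat to bring ice to 0 °C and melt it: q₁ = 38.8×2.12×9.1 + 38.8×338.0 = 13863 J
Heat the water can supply cooling to 0 °C: 390.7×4.21×62.7 = 103132 J > q₁, so all ice melts.
Energy balance: 390.7×4.21×(62.7 − T) = 13863 + 38.8×4.21×(T − 0)
1644.847(62.7 − T) = 13863 + 163.348 T
103132 − 13863 = 1808.195 T
T = 89269 / 1808.195 = 49.37 °C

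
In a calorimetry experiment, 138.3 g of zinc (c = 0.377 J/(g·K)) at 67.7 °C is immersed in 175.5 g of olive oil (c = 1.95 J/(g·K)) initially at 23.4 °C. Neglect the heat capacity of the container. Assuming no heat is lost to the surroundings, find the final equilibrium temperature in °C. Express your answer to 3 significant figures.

T_f = 29.3 °C

Heat lost by zinc = heat gained by olive oil.
(138.3)(0.377)(67.7 − T) = (175.5)(1.95)(T − 23.4)
52.1391 (67.7 − T) = 342.225 (T − 23.4)
3529.8 − 52.1391 T = 342.225 T − 8008.1
11537.9 = 394.3641 T
T = 29.26 °C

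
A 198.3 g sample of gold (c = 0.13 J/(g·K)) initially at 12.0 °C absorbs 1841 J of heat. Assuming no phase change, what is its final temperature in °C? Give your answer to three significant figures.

ΔT = q / (m c) = 1841 / (198.3 × 0.13) = 71.41 °C
T_f = 12.0 + 71.41 = 83.41 °C

T_f = 83.4 °C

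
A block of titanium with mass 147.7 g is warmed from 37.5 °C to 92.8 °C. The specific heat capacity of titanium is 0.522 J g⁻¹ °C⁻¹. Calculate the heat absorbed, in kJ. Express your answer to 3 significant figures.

q = 4.26 kJ

q = m c ΔT = 147.7 × 0.522 × (92.8 − 37.5)
q = 147.7 × 0.522 × 55.3 = 4264 J = 4.26 kJ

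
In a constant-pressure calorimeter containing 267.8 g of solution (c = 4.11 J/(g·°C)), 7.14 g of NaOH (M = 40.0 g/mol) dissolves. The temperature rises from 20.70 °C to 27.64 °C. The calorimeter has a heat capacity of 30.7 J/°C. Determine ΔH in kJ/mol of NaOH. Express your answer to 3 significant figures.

|ΔT| = |27.64 − 20.70| = 6.94 °C
|q_surr| = (267.8 × 4.11 + 30.7) × 6.94 = 1131.358 × 6.94 = 7852 J
n(NaOH) = 7.14 / 40.0 = 0.1785 mol
Temperature rose, so q_rxn = −|q_surr| = -7.852 kJ
ΔH = q_rxn / n = -43.99 kJ/mol

ΔH = -44.0 kJ/mol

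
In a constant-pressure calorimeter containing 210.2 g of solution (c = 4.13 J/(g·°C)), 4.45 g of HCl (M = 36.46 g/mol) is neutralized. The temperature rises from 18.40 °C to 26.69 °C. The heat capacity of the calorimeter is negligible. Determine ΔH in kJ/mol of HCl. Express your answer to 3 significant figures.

|ΔT| = |26.69 − 18.40| = 8.29 °C
|q_surr| = (210.2 × 4.13) × 8.29 = 868.126 × 8.29 = 7196.8 J
n(HCl) = 4.45 / 36.46 = 0.12205 mol
Temperature rose, so q_rxn = −|q_surr| = -7.1968 kJ
ΔH = q_rxn / n = -58.97 kJ/mol

ΔH = -59.0 kJ/mol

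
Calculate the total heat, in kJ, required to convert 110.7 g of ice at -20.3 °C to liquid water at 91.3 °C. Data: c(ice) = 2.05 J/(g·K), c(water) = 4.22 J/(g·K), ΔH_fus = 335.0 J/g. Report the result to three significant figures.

q = 84.3 kJ

q1 (heat ice -20.3→0.0 °C): 110.7 × 2.05 × 20.3 = 4607 J
q2 (melt at 0 °C): 110.7 × 335.0 = 37085 J
q3 (heat water 0.0→91.3 °C): 110.7 × 4.22 × 91.3 = 42651 J
Total: 4607 + 37085 + 42651 = 84343 J = 84.3 kJ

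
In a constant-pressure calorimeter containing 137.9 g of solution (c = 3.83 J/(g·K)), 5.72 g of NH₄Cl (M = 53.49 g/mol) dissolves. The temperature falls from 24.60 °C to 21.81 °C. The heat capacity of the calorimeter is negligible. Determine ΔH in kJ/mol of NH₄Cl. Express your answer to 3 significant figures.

|ΔT| = |21.81 − 24.60| = 2.79 °C
|q_surr| = (137.9 × 3.83) × 2.79 = 528.157 × 2.79 = 1474 J
n(NH₄Cl) = 5.72 / 53.49 = 0.1069 mol
Temperature fell, so q_rxn = +|q_surr| = 1.474 kJ
ΔH = q_rxn / n = 13.79 kJ/mol

ΔH = 13.8 kJ/mol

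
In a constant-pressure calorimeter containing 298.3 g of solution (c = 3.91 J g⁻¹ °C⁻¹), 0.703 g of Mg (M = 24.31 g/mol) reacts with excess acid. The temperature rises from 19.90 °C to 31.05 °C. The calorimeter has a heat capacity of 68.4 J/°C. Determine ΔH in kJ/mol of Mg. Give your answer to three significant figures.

ΔH = -476 kJ/mol

|ΔT| = |31.05 − 19.90| = 11.15 °C
|q_surr| = (298.3 × 3.91 + 68.4) × 11.15 = 1234.753 × 11.15 = 13770 J
n(Mg) = 0.703 / 24.31 = 0.02892 mol
Temperature rose, so q_rxn = −|q_surr| = -13.77 kJ
ΔH = q_rxn / n = -476.1 kJ/mol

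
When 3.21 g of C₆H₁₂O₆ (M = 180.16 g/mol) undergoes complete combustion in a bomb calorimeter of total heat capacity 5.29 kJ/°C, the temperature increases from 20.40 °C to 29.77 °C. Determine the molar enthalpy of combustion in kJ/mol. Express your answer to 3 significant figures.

ΔT = 29.77 − 20.40 = 9.37 °C
q_cal = C_cal × ΔT = 5.29 × 9.37 = 49.5673 kJ
n = 3.21 / 180.16 = 0.01782 mol
q_rxn = −q_cal = -49.5673 kJ
ΔH = -49.5673 / 0.01782 = -2782 kJ/mol

ΔH = -2780 kJ/mol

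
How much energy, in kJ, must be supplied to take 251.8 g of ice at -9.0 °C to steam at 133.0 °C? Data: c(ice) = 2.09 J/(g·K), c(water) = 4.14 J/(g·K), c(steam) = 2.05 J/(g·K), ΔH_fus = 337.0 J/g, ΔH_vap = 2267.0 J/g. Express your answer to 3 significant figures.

q = 782 kJ

q1 (heat ice -9.0→0.0 °C): 251.8 × 2.09 × 9.0 = 4736 J
q2 (melt at 0 °C): 251.8 × 337.0 = 84857 J
q3 (heat water 0.0→100.0 °C): 251.8 × 4.14 × 100.0 = 104245 J
q4 (vaporize at 100 °C): 251.8 × 2267.0 = 570831 J
q5 (heat steam 100.0→133.0 °C): 251.8 × 2.05 × 33.0 = 17034 J
Total: 4736 + 84857 + 104245 + 570831 + 17034 = 781703 J = 782 kJ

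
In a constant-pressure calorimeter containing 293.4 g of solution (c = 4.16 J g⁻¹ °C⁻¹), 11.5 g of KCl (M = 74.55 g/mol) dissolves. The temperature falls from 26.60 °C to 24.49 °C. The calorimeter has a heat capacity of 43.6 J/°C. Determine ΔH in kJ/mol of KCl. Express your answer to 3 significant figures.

ΔH = 17.3 kJ/mol

|ΔT| = |24.49 − 26.60| = 2.11 °C
|q_surr| = (293.4 × 4.16 + 43.6) × 2.11 = 1264.144 × 2.11 = 2667 J
n(KCl) = 11.5 / 74.55 = 0.1543 mol
Temperature fell, so q_rxn = +|q_surr| = 2.667 kJ
ΔH = q_rxn / n = 17.28 kJ/mol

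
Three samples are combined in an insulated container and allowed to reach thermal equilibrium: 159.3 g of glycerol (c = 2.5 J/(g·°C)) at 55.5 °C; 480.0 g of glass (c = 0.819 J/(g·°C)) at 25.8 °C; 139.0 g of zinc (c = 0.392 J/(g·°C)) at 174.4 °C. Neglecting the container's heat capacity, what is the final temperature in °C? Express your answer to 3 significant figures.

T_f = 49.4 °C

Σ mᵢcᵢ(T − Tᵢ) = 0  ⇒  T = Σ mᵢcᵢTᵢ / Σ mᵢcᵢ
Σ mᵢcᵢ = 159.3×2.5 + 480.0×0.819 + 139.0×0.392 = 845.858
Σ mᵢcᵢTᵢ = 398.25×55.5 + 393.12×25.8 + 54.488×174.4 = 41748
T = 41748 / 845.858 = 49.36 °C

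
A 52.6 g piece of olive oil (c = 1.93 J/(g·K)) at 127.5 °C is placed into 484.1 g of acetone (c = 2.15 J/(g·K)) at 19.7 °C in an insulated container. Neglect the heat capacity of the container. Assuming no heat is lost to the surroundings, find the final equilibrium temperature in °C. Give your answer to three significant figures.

T_f = 29.3 °C

Heat lost by olive oil = heat gained by acetone.
(52.6)(1.93)(127.5 − T) = (484.1)(2.15)(T − 19.7)
101.518 (127.5 − T) = 1040.815 (T − 19.7)
12944 − 101.518 T = 1040.815 T − 20504
33448 = 1142.333 T
T = 29.28 °C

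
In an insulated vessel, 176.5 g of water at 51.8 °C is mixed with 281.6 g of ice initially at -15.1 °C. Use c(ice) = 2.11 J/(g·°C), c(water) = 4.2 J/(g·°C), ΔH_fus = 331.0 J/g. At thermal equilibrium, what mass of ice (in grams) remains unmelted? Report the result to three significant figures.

m_ice remaining = 193 g

Heat to warm all ice to 0 °C: 281.6×2.11×15.1 = 8972.1 J
Heat released by water cooling to 0 °C: 176.5×4.2×51.8 = 38399 J
38399 J < 8972.1 + 281.6×331.0 = 102181.7 J, so not all ice melts; final T = 0 °C.
Heat left for melting: 38399 − 8972.1 = 29426.9 J
Mass melted = 29426.9 / 331.0 = 88.90 g
Ice remaining = 281.6 − 88.90 = 192.70 g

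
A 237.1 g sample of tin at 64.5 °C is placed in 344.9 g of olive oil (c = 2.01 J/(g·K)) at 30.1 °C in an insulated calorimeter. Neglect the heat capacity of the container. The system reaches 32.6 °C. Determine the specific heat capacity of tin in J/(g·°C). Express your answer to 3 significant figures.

c = 0.229 J/(g·°C)

q_gained = (344.9 × 2.01) × (32.6 − 30.1) = 1733 J
q_lost = 237.1 × c × (64.5 − 32.6) = 7563.49 c
Set equal: c = 1733 / 7563.49 = 0.229 J/(g·°C)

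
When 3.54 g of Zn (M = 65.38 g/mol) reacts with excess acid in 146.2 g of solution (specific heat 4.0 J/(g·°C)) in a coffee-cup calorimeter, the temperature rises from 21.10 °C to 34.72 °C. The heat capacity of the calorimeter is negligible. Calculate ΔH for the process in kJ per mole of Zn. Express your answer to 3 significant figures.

|ΔT| = |34.72 − 21.10| = 13.62 °C
|q_surr| = (146.2 × 4.0) × 13.62 = 584.8 × 13.62 = 7965 J
n(Zn) = 3.54 / 65.38 = 0.05414 mol
Temperature rose, so q_rxn = −|q_surr| = -7.965 kJ
ΔH = q_rxn / n = -147.1 kJ/mol

ΔH = -147 kJ/mol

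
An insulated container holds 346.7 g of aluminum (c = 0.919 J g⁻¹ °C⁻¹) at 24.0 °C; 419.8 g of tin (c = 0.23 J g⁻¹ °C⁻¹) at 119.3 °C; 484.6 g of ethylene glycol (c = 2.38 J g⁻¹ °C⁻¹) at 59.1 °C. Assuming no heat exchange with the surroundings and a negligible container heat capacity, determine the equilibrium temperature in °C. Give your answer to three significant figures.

T_f = 55.7 °C

Σ mᵢcᵢ(T − Tᵢ) = 0  ⇒  T = Σ mᵢcᵢTᵢ / Σ mᵢcᵢ
Σ mᵢcᵢ = 346.7×0.919 + 419.8×0.23 + 484.6×2.38 = 1568.5193
Σ mᵢcᵢTᵢ = 318.6173×24.0 + 96.554×119.3 + 1153.348×59.1 = 87329
T = 87329 / 1568.5193 = 55.68 °C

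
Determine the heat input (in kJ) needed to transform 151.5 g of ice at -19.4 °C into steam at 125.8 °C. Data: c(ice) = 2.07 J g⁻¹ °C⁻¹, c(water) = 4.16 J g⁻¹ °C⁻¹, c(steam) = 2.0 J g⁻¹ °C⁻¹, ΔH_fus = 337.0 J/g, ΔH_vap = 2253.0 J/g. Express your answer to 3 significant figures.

q = 469 kJ

q1 (heat ice -19.4→0.0 °C): 151.5 × 2.07 × 19.4 = 6084 J
q2 (melt at 0 °C): 151.5 × 337.0 = 51056 J
q3 (heat water 0.0→100.0 °C): 151.5 × 4.16 × 100.0 = 63024 J
q4 (vaporize at 100 °C): 151.5 × 2253.0 = 341330 J
q5 (heat steam 100.0→125.8 °C): 151.5 × 2.0 × 25.8 = 7817 J
Total: 6084 + 51056 + 63024 + 341330 + 7817 = 469311 J = 469 kJ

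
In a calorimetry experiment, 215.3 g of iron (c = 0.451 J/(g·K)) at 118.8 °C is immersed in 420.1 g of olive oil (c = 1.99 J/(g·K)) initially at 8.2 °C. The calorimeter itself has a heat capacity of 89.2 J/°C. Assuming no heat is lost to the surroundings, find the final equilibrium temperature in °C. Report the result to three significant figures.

T_f = 18.7 °C

Heat lost by iron = heat gained by olive oil + calorimeter.
(215.3)(0.451)(118.8 − T) = [(420.1)(1.99) + 89.2](T − 8.2)
97.1003 (118.8 − T) = 925.199 (T − 8.2)
11536 − 97.1003 T = 925.199 T − 7586.6
19122.6 = 1022.2993 T
T = 18.71 °C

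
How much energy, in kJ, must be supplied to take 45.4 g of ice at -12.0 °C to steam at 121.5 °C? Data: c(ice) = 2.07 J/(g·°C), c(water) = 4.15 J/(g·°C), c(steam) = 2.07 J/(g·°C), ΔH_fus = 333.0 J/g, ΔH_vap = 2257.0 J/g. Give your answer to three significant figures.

q1 (heat ice -12.0→0.0 °C): 45.4 × 2.07 × 12.0 = 1128 J
q2 (melt at 0 °C): 45.4 × 333.0 = 15118 J
q3 (heat water 0.0→100.0 °C): 45.4 × 4.15 × 100.0 = 18841 J
q4 (vaporize at 100 °C): 45.4 × 2257.0 = 102468 J
q5 (heat steam 100.0→121.5 °C): 45.4 × 2.07 × 21.5 = 2021 J
Total: 1128 + 15118 + 18841 + 102468 + 2021 = 139576 J = 140 kJ

q = 140 kJ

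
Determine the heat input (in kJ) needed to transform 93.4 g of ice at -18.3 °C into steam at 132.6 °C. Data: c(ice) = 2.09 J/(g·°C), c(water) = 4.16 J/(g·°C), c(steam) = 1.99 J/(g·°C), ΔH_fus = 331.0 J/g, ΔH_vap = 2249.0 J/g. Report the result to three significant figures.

q1 (heat ice -18.3→0.0 °C): 93.4 × 2.09 × 18.3 = 3572 J
q2 (melt at 0 °C): 93.4 × 331.0 = 30915 J
q3 (heat water 0.0→100.0 °C): 93.4 × 4.16 × 100.0 = 38854 J
q4 (vaporize at 100 °C): 93.4 × 2249.0 = 210057 J
q5 (heat steam 100.0→132.6 °C): 93.4 × 1.99 × 32.6 = 6059 J
Total: 3572 + 30915 + 38854 + 210057 + 6059 = 289457 J = 289 kJ

q = 289 kJ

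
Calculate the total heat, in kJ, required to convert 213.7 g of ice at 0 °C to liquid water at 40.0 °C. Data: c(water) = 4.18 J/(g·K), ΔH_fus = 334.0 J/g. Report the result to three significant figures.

q = 107 kJ

q1 (melt at 0 °C): 213.7 × 334.0 = 71376 J
q2 (heat water 0.0→40.0 °C): 213.7 × 4.18 × 40.0 = 35731 J
Total: 71376 + 35731 = 107107 J = 107 kJ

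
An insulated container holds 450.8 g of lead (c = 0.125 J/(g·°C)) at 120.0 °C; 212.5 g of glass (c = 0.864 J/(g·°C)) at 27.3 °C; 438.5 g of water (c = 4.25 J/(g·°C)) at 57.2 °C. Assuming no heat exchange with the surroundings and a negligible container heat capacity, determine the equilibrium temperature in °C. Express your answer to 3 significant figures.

T_f = 56.3 °C

Σ mᵢcᵢ(T − Tᵢ) = 0  ⇒  T = Σ mᵢcᵢTᵢ / Σ mᵢcᵢ
Σ mᵢcᵢ = 450.8×0.125 + 212.5×0.864 + 438.5×4.25 = 2103.575
Σ mᵢcᵢTᵢ = 56.35×120.0 + 183.6×27.3 + 1863.625×57.2 = 118370
T = 118370 / 2103.575 = 56.27 °C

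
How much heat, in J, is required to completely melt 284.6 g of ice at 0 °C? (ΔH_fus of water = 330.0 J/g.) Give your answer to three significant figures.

q = m × ΔH_fus = 284.6 × 330.0 = 93920 J

q = 93900 J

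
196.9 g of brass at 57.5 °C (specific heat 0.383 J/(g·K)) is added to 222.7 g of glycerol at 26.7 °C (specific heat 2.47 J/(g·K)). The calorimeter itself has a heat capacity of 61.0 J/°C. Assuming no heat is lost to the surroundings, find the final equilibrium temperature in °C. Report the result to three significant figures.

T_f = 30.1 °C

Heat lost by brass = heat gained by glycerol + calorimeter.
(196.9)(0.383)(57.5 − T) = [(222.7)(2.47) + 61.0](T − 26.7)
75.4127 (57.5 − T) = 611.069 (T − 26.7)
4336.2 − 75.4127 T = 611.069 T − 16316
20652.2 = 686.4817 T
T = 30.08 °C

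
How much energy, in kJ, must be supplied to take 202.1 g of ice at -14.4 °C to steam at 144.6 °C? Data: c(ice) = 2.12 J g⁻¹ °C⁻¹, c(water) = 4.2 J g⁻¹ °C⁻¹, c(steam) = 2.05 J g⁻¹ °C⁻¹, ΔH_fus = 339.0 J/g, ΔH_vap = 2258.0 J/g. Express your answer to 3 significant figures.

q = 634 kJ

q1 (heat ice -14.4→0.0 °C): 202.1 × 2.12 × 14.4 = 6170 J
q2 (melt at 0 °C): 202.1 × 339.0 = 68512 J
q3 (heat water 0.0→100.0 °C): 202.1 × 4.2 × 100.0 = 84882 J
q4 (vaporize at 100 °C): 202.1 × 2258.0 = 456342 J
q5 (heat steam 100.0→144.6 °C): 202.1 × 2.05 × 44.6 = 18478 J
Total: 6170 + 68512 + 84882 + 456342 + 18478 = 634384 J = 634 kJ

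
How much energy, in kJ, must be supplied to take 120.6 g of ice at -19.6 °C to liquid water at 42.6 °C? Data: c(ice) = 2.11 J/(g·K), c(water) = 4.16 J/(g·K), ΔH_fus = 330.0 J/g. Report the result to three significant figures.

q1 (heat ice -19.6→0.0 °C): 120.6 × 2.11 × 19.6 = 4988 J
q2 (melt at 0 °C): 120.6 × 330.0 = 39798 J
q3 (heat water 0.0→42.6 °C): 120.6 × 4.16 × 42.6 = 21372 J
Total: 4988 + 39798 + 21372 = 66158 J = 66.2 kJ

q = 66.2 kJ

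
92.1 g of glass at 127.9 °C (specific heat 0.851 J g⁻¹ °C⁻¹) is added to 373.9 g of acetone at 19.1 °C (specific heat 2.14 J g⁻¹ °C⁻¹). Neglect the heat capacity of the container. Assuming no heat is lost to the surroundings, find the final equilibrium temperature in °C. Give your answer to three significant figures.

Heat lost by glass = heat gained by acetone.
(92.1)(0.851)(127.9 − T) = (373.9)(2.14)(T − 19.1)
78.3771 (127.9 − T) = 800.146 (T − 19.1)
10024 − 78.3771 T = 800.146 T − 15283
25307 = 878.5231 T
T = 28.81 °C

T_f = 28.8 °C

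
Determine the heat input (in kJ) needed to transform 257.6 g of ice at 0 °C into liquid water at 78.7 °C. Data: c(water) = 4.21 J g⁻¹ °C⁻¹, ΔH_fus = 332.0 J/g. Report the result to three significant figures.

q1 (melt at 0 °C): 257.6 × 332.0 = 85523 J
q2 (heat water 0.0→78.7 °C): 257.6 × 4.21 × 78.7 = 85350 J
Total: 85523 + 85350 = 170873 J = 171 kJ

q = 171 kJ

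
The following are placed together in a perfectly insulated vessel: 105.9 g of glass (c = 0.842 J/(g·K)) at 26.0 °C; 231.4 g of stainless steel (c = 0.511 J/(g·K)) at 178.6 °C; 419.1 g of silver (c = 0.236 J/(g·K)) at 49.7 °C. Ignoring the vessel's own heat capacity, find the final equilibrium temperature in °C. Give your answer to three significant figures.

T_f = 92.6 °C

Σ mᵢcᵢ(T − Tᵢ) = 0  ⇒  T = Σ mᵢcᵢTᵢ / Σ mᵢcᵢ
Σ mᵢcᵢ = 105.9×0.842 + 231.4×0.511 + 419.1×0.236 = 306.3208
Σ mᵢcᵢTᵢ = 89.1678×26.0 + 118.2454×178.6 + 98.9076×49.7 = 28353
T = 28353 / 306.3208 = 92.56 °C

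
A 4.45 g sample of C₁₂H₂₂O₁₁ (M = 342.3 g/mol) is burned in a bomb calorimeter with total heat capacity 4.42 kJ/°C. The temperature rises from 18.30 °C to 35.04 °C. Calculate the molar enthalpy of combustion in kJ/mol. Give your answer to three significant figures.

ΔT = 35.04 − 18.30 = 16.74 °C
q_cal = C_cal × ΔT = 4.42 × 16.74 = 73.9908 kJ
n = 4.45 / 342.3 = 0.01300 mol
q_rxn = −q_cal = -73.9908 kJ
ΔH = -73.9908 / 0.01300 = -5692 kJ/mol

ΔH = -5690 kJ/mol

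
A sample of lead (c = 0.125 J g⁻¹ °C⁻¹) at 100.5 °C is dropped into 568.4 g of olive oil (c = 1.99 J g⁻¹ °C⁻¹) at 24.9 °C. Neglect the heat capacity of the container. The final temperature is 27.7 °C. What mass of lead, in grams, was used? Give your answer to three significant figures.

q_gained = (568.4 × 1.99) × (27.7 − 24.9) = 3167 J
q_lost = m × 0.125 × (100.5 − 27.7) = 9.1 m
m = 3167 / 9.1 = 348 g

m = 348 g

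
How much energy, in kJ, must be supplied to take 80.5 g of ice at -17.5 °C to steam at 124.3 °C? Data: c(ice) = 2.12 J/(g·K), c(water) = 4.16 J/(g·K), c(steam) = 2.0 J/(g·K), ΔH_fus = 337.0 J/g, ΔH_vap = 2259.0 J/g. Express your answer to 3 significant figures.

q1 (heat ice -17.5→0.0 °C): 80.5 × 2.12 × 17.5 = 2987 J
q2 (melt at 0 °C): 80.5 × 337.0 = 27129 J
q3 (heat water 0.0→100.0 °C): 80.5 × 4.16 × 100.0 = 33488 J
q4 (vaporize at 100 °C): 80.5 × 2259.0 = 181850 J
q5 (heat steam 100.0→124.3 °C): 80.5 × 2.0 × 24.3 = 3912 J
Total: 2987 + 27129 + 33488 + 181850 + 3912 = 249366 J = 249 kJ

q = 249 kJ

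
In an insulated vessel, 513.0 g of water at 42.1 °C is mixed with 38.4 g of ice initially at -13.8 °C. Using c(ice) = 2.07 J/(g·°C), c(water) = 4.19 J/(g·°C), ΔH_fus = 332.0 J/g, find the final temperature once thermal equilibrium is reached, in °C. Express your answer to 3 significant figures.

Heat to bring ice to 0 °C and melt it: q₁ = 38.4×2.07×13.8 + 38.4×332.0 = 13846 J
Heat the water can supply cooling to 0 °C: 513.0×4.19×42.1 = 90492.7 J > q₁, so all ice melts.
Energy balance: 513.0×4.19×(42.1 − T) = 13846 + 38.4×4.19×(T − 0)
2149.47(42.1 − T) = 13846 + 160.896 T
90492.7 − 13846 = 2310.366 T
T = 76646.7 / 2310.366 = 33.18 °C

T_f = 33.2 °C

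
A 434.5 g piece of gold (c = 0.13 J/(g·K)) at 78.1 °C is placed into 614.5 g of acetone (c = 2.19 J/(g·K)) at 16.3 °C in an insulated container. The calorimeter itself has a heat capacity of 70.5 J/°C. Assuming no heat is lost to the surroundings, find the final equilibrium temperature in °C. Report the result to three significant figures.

T_f = 18.7 °C

Heat lost by gold = heat gained by acetone + calorimeter.
(434.5)(0.13)(78.1 − T) = [(614.5)(2.19) + 70.5](T − 16.3)
56.485 (78.1 − T) = 1416.255 (T − 16.3)
4411.5 − 56.485 T = 1416.255 T − 23085
27496.5 = 1472.740 T
T = 18.67 °C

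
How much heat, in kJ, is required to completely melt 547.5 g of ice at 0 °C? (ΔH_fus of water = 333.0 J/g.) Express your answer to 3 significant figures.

q = 182 kJ

q = m × ΔH_fus = 547.5 × 333.0 = 182300 J = 182 kJ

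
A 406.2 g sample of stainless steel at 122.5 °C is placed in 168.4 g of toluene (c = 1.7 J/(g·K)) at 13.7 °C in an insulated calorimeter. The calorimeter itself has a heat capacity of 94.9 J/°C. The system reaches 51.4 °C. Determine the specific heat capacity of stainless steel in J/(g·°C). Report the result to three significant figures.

q_gained = (168.4 × 1.7 + 94.9) × (51.4 − 13.7) = 14370 J
q_lost = 406.2 × c × (122.5 − 51.4) = 28880.82 c
Set equal: c = 14370 / 28880.82 = 0.498 J/(g·°C)

c = 0.498 J/(g·°C)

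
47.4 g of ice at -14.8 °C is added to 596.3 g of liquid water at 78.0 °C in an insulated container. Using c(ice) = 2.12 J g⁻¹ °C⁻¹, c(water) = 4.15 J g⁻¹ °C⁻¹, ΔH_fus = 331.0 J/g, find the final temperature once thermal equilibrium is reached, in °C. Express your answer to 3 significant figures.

Heat to bring ice to 0 °C and melt it: q₁ = 47.4×2.12×14.8 + 47.4×331.0 = 17177 J
Heat the water can supply cooling to 0 °C: 596.3×4.15×78.0 = 193022 J > q₁, so all ice melts.
Energy balance: 596.3×4.15×(78.0 − T) = 17177 + 47.4×4.15×(T − 0)
2474.645(78.0 − T) = 17177 + 196.71 T
193022 − 17177 = 2671.355 T
T = 175845 / 2671.355 = 65.83 °C

T_f = 65.8 °C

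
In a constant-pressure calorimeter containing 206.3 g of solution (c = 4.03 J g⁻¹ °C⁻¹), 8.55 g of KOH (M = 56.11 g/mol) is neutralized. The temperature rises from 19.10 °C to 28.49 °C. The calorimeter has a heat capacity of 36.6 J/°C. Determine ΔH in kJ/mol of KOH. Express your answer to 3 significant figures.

|ΔT| = |28.49 − 19.10| = 9.39 °C
|q_surr| = (206.3 × 4.03 + 36.6) × 9.39 = 867.989 × 9.39 = 8150 J
n(KOH) = 8.55 / 56.11 = 0.1524 mol
Temperature rose, so q_rxn = −|q_surr| = -8.150 kJ
ΔH = q_rxn / n = -53.48 kJ/mol

ΔH = -53.5 kJ/mol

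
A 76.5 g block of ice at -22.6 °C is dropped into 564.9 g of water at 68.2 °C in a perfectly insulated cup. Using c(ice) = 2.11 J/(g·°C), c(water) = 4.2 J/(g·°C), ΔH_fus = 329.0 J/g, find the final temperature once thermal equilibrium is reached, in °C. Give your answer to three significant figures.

T_f = 49.4 °C

Heat to bring ice to 0 °C and melt it: q₁ = 76.5×2.11×22.6 + 76.5×329.0 = 28816 J
Heat the water can supply cooling to 0 °C: 564.9×4.2×68.2 = 161810 J > q₁, so all ice melts.
Energy balance: 564.9×4.2×(68.2 − T) = 28816 + 76.5×4.2×(T − 0)
2372.58(68.2 − T) = 28816 + 321.3 T
161810 − 28816 = 2693.88 T
T = 132994 / 2693.88 = 49.37 °C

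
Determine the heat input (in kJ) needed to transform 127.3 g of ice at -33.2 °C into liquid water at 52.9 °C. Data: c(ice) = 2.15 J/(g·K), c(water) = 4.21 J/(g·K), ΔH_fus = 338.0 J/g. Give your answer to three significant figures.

q = 80.5 kJ

q1 (heat ice -33.2→0.0 °C): 127.3 × 2.15 × 33.2 = 9087 J
q2 (melt at 0 °C): 127.3 × 338.0 = 43027 J
q3 (heat water 0.0→52.9 °C): 127.3 × 4.21 × 52.9 = 28351 J
Total: 9087 + 43027 + 28351 = 80465 J = 80.5 kJ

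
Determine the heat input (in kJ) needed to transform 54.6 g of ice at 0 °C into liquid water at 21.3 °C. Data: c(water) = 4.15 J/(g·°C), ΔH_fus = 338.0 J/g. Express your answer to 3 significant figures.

q = 23.3 kJ

q1 (melt at 0 °C): 54.6 × 338.0 = 18455 J
q2 (heat water 0.0→21.3 °C): 54.6 × 4.15 × 21.3 = 4826 J
Total: 18455 + 4826 = 23281 J = 23.3 kJ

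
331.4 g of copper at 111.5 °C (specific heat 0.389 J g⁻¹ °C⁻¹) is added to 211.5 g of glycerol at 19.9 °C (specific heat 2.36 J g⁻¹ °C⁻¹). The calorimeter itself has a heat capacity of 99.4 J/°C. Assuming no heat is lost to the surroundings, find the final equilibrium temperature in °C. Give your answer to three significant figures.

T_f = 36.1 °C

Heat lost by copper = heat gained by glycerol + calorimeter.
(331.4)(0.389)(111.5 − T) = [(211.5)(2.36) + 99.4](T − 19.9)
128.9146 (111.5 − T) = 598.54 (T − 19.9)
14374 − 128.9146 T = 598.54 T − 11911
26285 = 727.4546 T
T = 36.13 °C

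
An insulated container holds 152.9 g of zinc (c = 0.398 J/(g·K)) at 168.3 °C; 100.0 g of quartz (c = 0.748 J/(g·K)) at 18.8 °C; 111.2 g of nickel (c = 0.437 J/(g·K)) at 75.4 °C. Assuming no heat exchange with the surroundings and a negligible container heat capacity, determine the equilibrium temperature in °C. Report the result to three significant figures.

T_f = 83.1 °C

Σ mᵢcᵢ(T − Tᵢ) = 0  ⇒  T = Σ mᵢcᵢTᵢ / Σ mᵢcᵢ
Σ mᵢcᵢ = 152.9×0.398 + 100.0×0.748 + 111.2×0.437 = 184.2486
Σ mᵢcᵢTᵢ = 60.8542×168.3 + 74.8×18.8 + 48.5944×75.4 = 15312
T = 15312 / 184.2486 = 83.11 °C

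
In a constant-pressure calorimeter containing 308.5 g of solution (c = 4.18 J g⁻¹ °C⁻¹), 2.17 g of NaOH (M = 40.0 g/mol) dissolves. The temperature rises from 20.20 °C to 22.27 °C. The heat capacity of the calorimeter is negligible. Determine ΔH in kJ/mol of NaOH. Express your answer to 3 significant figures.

|ΔT| = |22.27 − 20.20| = 2.07 °C
|q_surr| = (308.5 × 4.18) × 2.07 = 1289.53 × 2.07 = 2669 J
n(NaOH) = 2.17 / 40.0 = 0.05425 mol
Temperature rose, so q_rxn = −|q_surr| = -2.669 kJ
ΔH = q_rxn / n = -49.20 kJ/mol

ΔH = -49.2 kJ/mol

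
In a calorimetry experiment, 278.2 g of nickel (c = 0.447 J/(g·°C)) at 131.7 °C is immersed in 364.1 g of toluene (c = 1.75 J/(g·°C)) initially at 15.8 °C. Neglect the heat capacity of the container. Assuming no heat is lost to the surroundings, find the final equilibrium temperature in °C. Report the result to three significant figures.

Heat lost by nickel = heat gained by toluene.
(278.2)(0.447)(131.7 − T) = (364.1)(1.75)(T − 15.8)
124.3554 (131.7 − T) = 637.175 (T − 15.8)
16378 − 124.3554 T = 637.175 T − 10067
26445 = 761.5304 T
T = 34.73 °C

T_f = 34.7 °C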